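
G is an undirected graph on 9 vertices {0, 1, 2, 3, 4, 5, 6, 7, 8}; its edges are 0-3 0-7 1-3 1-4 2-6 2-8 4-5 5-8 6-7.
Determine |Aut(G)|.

18

G is 2-regular and connected on 9 vertices, i.e. the cycle C_9. C_9 has 9 rotations and 9 reflections, so Aut(C_9) ≅ D_9 of order 18.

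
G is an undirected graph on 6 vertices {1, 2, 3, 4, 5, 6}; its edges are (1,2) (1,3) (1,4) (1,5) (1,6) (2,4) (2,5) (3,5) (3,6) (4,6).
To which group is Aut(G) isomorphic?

D_5

Vertex 1 is the unique vertex of degree 5; the remaining 5 vertices each have degree 3 and induce a cycle, so G is the wheel on 6 vertices with hub 1. Every automorphism fixes the hub and acts on the rim 5-cycle, so Aut(G) ≅ Aut(C_5) = D_5 of order 10.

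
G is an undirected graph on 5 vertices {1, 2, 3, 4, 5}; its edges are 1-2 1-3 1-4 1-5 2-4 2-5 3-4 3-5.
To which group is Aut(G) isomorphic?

Vertex 1 is the unique vertex of degree 4; the remaining 4 vertices each have degree 3 and induce a cycle, so G is the wheel on 5 vertices with hub 1. Every automorphism fixes the hub and acts on the rim 4-cycle, so Aut(G) ≅ Aut(C_4) = D_4 of order 8.

the dihedral group of order 8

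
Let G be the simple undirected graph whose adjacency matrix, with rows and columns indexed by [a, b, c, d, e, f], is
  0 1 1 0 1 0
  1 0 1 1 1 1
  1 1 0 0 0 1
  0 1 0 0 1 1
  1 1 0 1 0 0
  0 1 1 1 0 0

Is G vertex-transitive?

Vertex b is the only vertex of degree 5, so every automorphism fixes it; G is not vertex-transitive.

No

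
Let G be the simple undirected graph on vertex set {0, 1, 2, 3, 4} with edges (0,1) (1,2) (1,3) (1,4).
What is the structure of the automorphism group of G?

the symmetric group on 4 letters

Vertex 1 has degree 4 and every other vertex has degree 1, so G is the star K_{1,4} with centre 1. The 4 leaves are pairwise interchangeable while the centre is fixed, giving Aut(G) = S_4.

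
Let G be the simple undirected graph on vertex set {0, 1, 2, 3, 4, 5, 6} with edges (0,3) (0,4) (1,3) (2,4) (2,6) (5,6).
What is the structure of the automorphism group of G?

The degree sequence is [2, 1, 2, 2, 2, 1, 2]; the two degree-1 vertices 1 and 5 are the ends of a path, so G = P_7. The only nontrivial automorphism of a path is the end-to-end reflection, so Aut(G) ≅ Z_2.

C_2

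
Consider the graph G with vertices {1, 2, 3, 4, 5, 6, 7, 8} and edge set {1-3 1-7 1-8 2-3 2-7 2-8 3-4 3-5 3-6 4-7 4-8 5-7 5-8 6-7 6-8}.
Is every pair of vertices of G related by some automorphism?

No

Automorphisms preserve degree, but G has vertices of degree 3 and vertices of degree 5; no automorphism maps one to the other, so G is not vertex-transitive.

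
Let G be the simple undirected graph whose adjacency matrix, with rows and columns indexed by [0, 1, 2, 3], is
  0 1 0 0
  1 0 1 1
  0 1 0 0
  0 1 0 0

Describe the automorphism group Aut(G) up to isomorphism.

Vertex 1 has degree 3 and every other vertex has degree 1, so G is the star K_{1,3} with centre 1. The 3 leaves are pairwise interchangeable while the centre is fixed, giving Aut(G) = S_3.

S_3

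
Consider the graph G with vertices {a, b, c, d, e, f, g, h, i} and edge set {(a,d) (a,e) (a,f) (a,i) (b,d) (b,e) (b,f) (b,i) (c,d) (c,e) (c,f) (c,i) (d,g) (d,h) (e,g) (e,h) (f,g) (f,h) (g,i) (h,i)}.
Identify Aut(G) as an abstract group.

The vertices split by degree into {d, e, f, i} (degree 5) and {a, b, c, g, h} (degree 4); every edge runs between the two parts, so G is the complete bipartite graph K_{4,5}. Automorphisms preserve the bipartition setwise (since the parts differ in size) and act as S_5 × S_4 within it; |Aut| = 2880.

S_5 × S_4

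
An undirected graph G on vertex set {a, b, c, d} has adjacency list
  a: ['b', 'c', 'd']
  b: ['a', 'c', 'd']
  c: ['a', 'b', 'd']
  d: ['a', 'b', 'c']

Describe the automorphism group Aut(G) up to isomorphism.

All 4 vertices are pairwise adjacent: G = K_4. Any permutation of the 4 vertices preserves K_4, so Aut(K_4) = S_4 of order 4! = 24.

S_4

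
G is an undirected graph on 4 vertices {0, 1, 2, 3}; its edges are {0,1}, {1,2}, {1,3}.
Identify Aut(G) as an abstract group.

Vertex 1 has degree 3 and every other vertex has degree 1, so G is the star K_{1,3} with centre 1. Any automorphism fixes the centre and permutes the 3 leaves freely, so Aut(G) ≅ S_3 of order 3! = 6.

the symmetric group on 3 letters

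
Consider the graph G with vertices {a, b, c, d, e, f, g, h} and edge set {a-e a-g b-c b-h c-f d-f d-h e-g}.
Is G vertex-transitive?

G has two connected components, {b, c, d, f, h} and {a, e, g}; each is 2-regular, so G = C_5 ⊔ C_3. The orbit of a under Aut(G) is {a, e, g}, which does not contain b, so G is not vertex-transitive.

No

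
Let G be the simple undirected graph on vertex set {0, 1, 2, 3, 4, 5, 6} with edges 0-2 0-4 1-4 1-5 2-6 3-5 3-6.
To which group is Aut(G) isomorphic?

Every vertex has degree 2 and the graph is connected, so G is the 7-cycle C_7. C_7 has 7 rotations and 7 reflections, so Aut(C_7) ≅ D_7 of order 14.

D_7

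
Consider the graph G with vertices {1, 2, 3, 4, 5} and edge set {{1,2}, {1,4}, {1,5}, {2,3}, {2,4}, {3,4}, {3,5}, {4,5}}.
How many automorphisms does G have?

8

Vertex 4 is the unique vertex of degree 4; the remaining 4 vertices each have degree 3 and induce a cycle, so G is the wheel on 5 vertices with hub 4. With the hub fixed, the remaining symmetry is that of the rim cycle C_4, giving the dihedral group D_4.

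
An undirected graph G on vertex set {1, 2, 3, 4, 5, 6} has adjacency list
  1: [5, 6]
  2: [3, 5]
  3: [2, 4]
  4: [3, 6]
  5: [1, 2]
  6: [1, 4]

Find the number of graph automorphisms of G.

12

G is 2-regular and connected on 6 vertices, i.e. the cycle C_6. The automorphisms of the 6-cycle are exactly the symmetries of a regular 6-gon: the dihedral group D_6, |D_6| = 12.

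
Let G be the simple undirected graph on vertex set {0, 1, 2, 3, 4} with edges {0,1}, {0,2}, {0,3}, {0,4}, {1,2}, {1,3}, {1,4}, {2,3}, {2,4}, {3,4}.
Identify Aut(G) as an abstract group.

S_5

All 5 vertices are pairwise adjacent: G = K_5. Any permutation of the 5 vertices preserves K_5, so Aut(K_5) = S_5 of order 5! = 120.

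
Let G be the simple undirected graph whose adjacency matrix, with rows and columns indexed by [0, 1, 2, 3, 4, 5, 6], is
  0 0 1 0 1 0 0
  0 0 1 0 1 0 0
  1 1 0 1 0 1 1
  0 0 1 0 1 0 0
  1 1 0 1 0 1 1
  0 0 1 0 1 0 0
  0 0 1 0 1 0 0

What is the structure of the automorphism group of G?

The vertices split by degree into {2, 4} (degree 5) and {0, 1, 3, 5, 6} (degree 2); every edge runs between the two parts, so G is the complete bipartite graph K_{2,5}. Automorphisms preserve the bipartition setwise (since the parts differ in size) and act as S_5 × S_2 within it; |Aut| = 240.

S_5 × S_2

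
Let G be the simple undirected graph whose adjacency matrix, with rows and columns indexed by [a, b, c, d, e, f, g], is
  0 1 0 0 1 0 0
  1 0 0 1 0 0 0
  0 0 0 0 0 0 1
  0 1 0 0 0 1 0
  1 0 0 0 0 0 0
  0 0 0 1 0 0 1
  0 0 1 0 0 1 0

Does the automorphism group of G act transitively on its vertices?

Automorphisms preserve degree, but G has vertices of degree 1 and vertices of degree 2; no automorphism maps one to the other, so G is not vertex-transitive.

No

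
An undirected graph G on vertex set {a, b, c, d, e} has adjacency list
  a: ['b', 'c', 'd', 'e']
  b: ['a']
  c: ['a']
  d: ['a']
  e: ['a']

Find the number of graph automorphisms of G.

24

Vertex a has degree 4 and every other vertex has degree 1, so G is the star K_{1,4} with centre a. Any automorphism fixes the centre and permutes the 4 leaves freely, so Aut(G) ≅ S_4 of order 4! = 24.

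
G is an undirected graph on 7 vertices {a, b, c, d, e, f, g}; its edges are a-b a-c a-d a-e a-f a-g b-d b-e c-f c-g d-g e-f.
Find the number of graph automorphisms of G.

Vertex a is the unique vertex of degree 6; the remaining 6 vertices each have degree 3 and induce a cycle, so G is the wheel on 7 vertices with hub a. With the hub fixed, the remaining symmetry is that of the rim cycle C_6, giving the dihedral group D_6.

12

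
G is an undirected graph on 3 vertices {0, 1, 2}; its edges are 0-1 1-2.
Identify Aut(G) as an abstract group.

The degree sequence is [1, 2, 1]; the two degree-1 vertices 0 and 2 are the ends of a path, so G = P_3. A path has exactly one nontrivial symmetry — reversal — giving Aut(G) of order 2.

C_2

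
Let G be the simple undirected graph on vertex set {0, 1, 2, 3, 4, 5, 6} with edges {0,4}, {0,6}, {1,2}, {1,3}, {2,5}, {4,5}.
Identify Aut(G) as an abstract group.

the cyclic group of order 2

The degree sequence is [2, 2, 2, 1, 2, 2, 1]; the two degree-1 vertices 3 and 6 are the ends of a path, so G = P_7. The only nontrivial automorphism of a path is the end-to-end reflection, so Aut(G) ≅ Z_2.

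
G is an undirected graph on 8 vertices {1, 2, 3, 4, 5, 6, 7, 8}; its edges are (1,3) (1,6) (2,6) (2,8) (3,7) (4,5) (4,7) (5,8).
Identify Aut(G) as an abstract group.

D_8

G is 2-regular and connected on 8 vertices, i.e. the cycle C_8. The automorphisms of the 8-cycle are exactly the symmetries of a regular 8-gon: the dihedral group D_8, |D_8| = 16.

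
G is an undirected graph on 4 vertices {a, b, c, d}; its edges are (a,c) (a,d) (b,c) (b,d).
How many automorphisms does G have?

8

G is 2-regular and bipartite on 2^2 = 4 vertices with girth 4; it is the hypercube graph Q_2. Aut(Q_2) consists of the signed permutations of the 2 coordinate axes: 2! permutations times 2^2 sign flips, so |Aut| = 2^2·2! = 8.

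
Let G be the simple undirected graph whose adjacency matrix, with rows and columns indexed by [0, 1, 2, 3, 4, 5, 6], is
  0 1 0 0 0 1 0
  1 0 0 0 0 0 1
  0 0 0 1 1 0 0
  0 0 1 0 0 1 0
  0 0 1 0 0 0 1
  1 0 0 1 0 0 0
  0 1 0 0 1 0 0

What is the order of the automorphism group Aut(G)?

Every vertex has degree 2 and the graph is connected, so G is the 7-cycle C_7. C_7 has 7 rotations and 7 reflections, so Aut(C_7) ≅ D_7 of order 14.

14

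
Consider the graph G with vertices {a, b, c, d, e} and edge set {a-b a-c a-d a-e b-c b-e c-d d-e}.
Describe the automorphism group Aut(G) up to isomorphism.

Vertex a is the unique vertex of degree 4; the remaining 4 vertices each have degree 3 and induce a cycle, so G is the wheel on 5 vertices with hub a. With the hub fixed, the remaining symmetry is that of the rim cycle C_4, giving the dihedral group D_4.

the dihedral group of order 8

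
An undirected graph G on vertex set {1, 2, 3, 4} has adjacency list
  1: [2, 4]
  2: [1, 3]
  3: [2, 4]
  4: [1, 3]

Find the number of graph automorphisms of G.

8

G is 2-regular and connected on 4 vertices, i.e. the cycle C_4. The automorphisms of the 4-cycle are exactly the symmetries of a regular 4-gon: the dihedral group D_4, |D_4| = 8.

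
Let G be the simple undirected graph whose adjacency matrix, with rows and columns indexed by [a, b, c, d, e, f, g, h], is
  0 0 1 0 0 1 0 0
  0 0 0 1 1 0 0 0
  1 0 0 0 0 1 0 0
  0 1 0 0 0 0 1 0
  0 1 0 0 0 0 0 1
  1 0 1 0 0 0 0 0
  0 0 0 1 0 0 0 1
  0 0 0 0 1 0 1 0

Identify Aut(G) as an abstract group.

D_3 × D_5

G has two connected components, {b, d, e, g, h} and {a, c, f}; each is 2-regular, so G = C_5 ⊔ C_3. No automorphism exchanges components of different sizes, hence Aut(G) is the direct product D_3 × D_5, order 60.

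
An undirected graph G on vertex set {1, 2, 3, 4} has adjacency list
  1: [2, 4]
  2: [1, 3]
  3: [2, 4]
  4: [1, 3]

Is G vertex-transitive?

Yes

G is 2-regular and bipartite on 2^2 = 4 vertices with girth 4; it is the hypercube graph Q_2. The symmetry group of the 2-cube is the hyperoctahedral group B_2 = Z_2 ≀ S_2, of order 2^2·2! = 8. This group acts transitively on the 4 vertices.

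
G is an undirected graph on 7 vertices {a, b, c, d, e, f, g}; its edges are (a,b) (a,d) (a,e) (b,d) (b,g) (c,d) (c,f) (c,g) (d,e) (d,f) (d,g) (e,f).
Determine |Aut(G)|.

12

Vertex d is the unique vertex of degree 6; the remaining 6 vertices each have degree 3 and induce a cycle, so G is the wheel on 7 vertices with hub d. With the hub fixed, the remaining symmetry is that of the rim cycle C_6, giving the dihedral group D_6.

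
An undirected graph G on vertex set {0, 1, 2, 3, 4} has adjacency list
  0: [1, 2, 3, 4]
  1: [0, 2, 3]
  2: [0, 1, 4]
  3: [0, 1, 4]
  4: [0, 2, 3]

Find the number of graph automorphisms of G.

Vertex 0 is the unique vertex of degree 4; the remaining 4 vertices each have degree 3 and induce a cycle, so G is the wheel on 5 vertices with hub 0. Every automorphism fixes the hub and acts on the rim 4-cycle, so Aut(G) ≅ Aut(C_4) = D_4 of order 8.

8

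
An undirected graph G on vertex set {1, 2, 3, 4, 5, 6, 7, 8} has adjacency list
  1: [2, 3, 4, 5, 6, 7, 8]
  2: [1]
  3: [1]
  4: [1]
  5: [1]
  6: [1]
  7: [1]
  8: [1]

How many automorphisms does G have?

5040

Vertex 1 has degree 7 and every other vertex has degree 1, so G is the star K_{1,7} with centre 1. Any automorphism fixes the centre and permutes the 7 leaves freely, so Aut(G) ≅ S_7 of order 7! = 5040.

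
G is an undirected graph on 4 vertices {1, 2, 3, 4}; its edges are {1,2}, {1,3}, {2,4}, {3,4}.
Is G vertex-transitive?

Yes

G is 2-regular and connected on 4 vertices, i.e. the cycle C_4. C_4 has 4 rotations and 4 reflections, so Aut(C_4) ≅ D_4 of order 8. This group acts transitively on the 4 vertices.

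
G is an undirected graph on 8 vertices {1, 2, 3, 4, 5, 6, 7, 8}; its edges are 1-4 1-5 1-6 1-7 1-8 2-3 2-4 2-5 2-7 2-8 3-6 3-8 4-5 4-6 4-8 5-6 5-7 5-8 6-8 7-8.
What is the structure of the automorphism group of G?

Degrees alone do not determine every vertex (e.g. 1 and 2 both have degree 5), but their neighbour-degree multisets differ: N(1) has degrees [4, 5, 5, 6, 7] while N(2) has degrees [3, 4, 5, 6, 7]. Repeating this refinement separates all vertices, so the only automorphism is the identity.

the trivial group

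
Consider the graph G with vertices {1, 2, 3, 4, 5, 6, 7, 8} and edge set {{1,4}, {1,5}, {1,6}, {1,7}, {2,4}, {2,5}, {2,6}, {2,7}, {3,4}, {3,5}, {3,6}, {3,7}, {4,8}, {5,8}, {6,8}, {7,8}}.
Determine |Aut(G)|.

G is 4-regular and bipartite with parts {1, 2, 3, 8} and {4, 5, 6, 7} (each part is independent and every cross-pair is an edge), so G = K_{4,4}. Aut(K_{4,4}) is the wreath product S_4 ≀ Z_2: permute within each part, then optionally swap the parts; |Aut| = 2·(4!)² = 1152.

1152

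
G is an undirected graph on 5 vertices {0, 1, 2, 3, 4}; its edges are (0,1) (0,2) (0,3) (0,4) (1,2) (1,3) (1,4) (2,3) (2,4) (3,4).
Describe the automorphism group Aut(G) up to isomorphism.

Every vertex has degree 4, so G is the complete graph K_5. Any permutation of the 5 vertices preserves K_5, so Aut(K_5) = S_5 of order 5! = 120.

S_5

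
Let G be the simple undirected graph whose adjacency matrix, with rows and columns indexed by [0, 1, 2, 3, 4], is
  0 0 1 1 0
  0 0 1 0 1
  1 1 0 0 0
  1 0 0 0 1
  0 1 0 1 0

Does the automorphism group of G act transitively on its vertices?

Yes

G is 2-regular and connected on 5 vertices, i.e. the cycle C_5. C_5 has 5 rotations and 5 reflections, so Aut(C_5) ≅ D_5 of order 10. Under this action every vertex can be carried to every other, so G is vertex-transitive.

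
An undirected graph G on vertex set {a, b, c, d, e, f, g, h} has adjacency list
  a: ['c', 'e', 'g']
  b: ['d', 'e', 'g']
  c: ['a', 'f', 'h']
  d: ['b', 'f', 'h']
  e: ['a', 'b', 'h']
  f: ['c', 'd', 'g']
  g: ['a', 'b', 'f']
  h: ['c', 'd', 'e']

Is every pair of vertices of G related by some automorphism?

G is 3-regular and bipartite on 2^3 = 8 vertices with girth 4; it is the hypercube graph Q_3. Aut(Q_3) consists of the signed permutations of the 3 coordinate axes: 3! permutations times 2^3 sign flips, so |Aut| = 2^3·3! = 48. Under this action every vertex can be carried to every other, so G is vertex-transitive.

Yes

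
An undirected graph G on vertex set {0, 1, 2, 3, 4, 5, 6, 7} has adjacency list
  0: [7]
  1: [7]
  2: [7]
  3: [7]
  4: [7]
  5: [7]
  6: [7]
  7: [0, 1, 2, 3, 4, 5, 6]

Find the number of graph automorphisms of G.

Vertex 7 has degree 7 and every other vertex has degree 1, so G is the star K_{1,7} with centre 7. Any automorphism fixes the centre and permutes the 7 leaves freely, so Aut(G) ≅ S_7 of order 7! = 5040.

5040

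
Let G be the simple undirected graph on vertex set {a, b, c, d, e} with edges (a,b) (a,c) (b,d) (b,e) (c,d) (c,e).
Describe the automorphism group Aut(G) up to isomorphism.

The vertices split by degree into {b, c} (degree 3) and {a, d, e} (degree 2); every edge runs between the two parts, so G is the complete bipartite graph K_{2,3}. The parts have unequal sizes, so no automorphism swaps them; each part is permuted independently, giving S_3 × S_2 of order 3!·2! = 12.

S_3 × S_2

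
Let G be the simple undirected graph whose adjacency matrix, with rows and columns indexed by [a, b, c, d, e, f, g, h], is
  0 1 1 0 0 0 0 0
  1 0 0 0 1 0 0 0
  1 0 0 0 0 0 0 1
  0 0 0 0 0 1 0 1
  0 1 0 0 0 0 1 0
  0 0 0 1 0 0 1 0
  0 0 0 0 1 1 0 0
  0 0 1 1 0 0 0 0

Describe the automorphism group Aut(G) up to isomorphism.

Every vertex has degree 2 and the graph is connected, so G is the 8-cycle C_8. C_8 has 8 rotations and 8 reflections, so Aut(C_8) ≅ D_8 of order 16.

D_8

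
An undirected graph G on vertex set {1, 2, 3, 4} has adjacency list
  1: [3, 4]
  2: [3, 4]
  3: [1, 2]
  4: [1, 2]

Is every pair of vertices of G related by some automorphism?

Yes

Every vertex has degree 2 and the graph is connected, so G is the 4-cycle C_4. C_4 has 4 rotations and 4 reflections, so Aut(C_4) ≅ D_4 of order 8. Under this action every vertex can be carried to every other, so G is vertex-transitive.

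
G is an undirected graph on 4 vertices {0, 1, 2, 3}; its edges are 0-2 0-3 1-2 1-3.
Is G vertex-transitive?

G is 2-regular and bipartite on 2^2 = 4 vertices with girth 4; it is the hypercube graph Q_2. The symmetry group of the 2-cube is the hyperoctahedral group B_2 = Z_2 ≀ S_2, of order 2^2·2! = 8. Under this action every vertex can be carried to every other, so G is vertex-transitive.

Yes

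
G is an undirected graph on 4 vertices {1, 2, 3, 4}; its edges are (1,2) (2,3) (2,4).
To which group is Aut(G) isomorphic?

the symmetric group on 3 letters

Vertex 2 has degree 3 and every other vertex has degree 1, so G is the star K_{1,3} with centre 2. The 3 leaves are pairwise interchangeable while the centre is fixed, giving Aut(G) = S_3.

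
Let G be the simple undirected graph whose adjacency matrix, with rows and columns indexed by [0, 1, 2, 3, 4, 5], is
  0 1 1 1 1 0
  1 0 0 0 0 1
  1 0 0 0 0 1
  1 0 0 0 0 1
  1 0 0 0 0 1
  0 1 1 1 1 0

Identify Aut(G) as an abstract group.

The vertices split by degree into {0, 5} (degree 4) and {1, 2, 3, 4} (degree 2); every edge runs between the two parts, so G is the complete bipartite graph K_{2,4}. The parts have unequal sizes, so no automorphism swaps them; each part is permuted independently, giving S_4 × S_2 of order 4!·2! = 48.

S_4 × S_2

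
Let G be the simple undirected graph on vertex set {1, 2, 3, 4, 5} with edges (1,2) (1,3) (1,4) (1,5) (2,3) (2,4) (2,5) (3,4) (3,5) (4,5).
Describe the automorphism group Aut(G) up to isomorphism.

All 5 vertices are pairwise adjacent: G = K_5. Every bijection on the vertex set is an automorphism of K_5; hence Aut(K_5) ≅ S_5, order 120.

the symmetric group on 5 letters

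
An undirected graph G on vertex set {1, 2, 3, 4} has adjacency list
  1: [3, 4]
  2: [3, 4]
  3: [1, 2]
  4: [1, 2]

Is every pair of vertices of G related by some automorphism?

Yes

G is 2-regular and connected on 4 vertices, i.e. the cycle C_4. C_4 has 4 rotations and 4 reflections, so Aut(C_4) ≅ D_4 of order 8. This group acts transitively on the 4 vertices.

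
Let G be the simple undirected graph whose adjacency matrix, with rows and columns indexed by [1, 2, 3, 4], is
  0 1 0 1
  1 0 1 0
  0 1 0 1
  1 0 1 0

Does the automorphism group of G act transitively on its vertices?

Yes

Every vertex has degree 2 and the graph is connected, so G is the 4-cycle C_4. C_4 has 4 rotations and 4 reflections, so Aut(C_4) ≅ D_4 of order 8. This group acts transitively on the 4 vertices.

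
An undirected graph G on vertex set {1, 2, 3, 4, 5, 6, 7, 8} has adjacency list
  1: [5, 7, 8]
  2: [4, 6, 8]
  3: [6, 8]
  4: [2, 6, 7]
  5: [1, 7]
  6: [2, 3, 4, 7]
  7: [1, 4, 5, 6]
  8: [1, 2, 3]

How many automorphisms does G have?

The degree sequence is [3, 3, 2, 3, 2, 4, 4, 3]. Checking the degree-preserving permutations of the vertex set shows that none except the identity preserves every edge, so Aut(G) is trivial.

1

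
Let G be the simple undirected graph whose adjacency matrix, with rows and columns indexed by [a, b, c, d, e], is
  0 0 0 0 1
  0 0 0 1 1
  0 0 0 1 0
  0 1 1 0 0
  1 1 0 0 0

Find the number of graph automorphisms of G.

The degree sequence is [1, 2, 1, 2, 2]; the two degree-1 vertices a and c are the ends of a path, so G = P_5. A path has exactly one nontrivial symmetry — reversal — giving Aut(G) of order 2.

2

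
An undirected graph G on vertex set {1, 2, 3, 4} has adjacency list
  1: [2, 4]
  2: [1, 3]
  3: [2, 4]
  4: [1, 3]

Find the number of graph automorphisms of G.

G is 2-regular and bipartite on 2^2 = 4 vertices with girth 4; it is the hypercube graph Q_2. The symmetry group of the 2-cube is the hyperoctahedral group B_2 = Z_2 ≀ S_2, of order 2^2·2! = 8.

8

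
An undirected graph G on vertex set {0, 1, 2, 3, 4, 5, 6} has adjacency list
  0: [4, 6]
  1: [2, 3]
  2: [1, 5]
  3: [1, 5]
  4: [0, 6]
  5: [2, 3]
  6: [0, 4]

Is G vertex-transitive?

No

G has two connected components, {1, 2, 3, 5} and {0, 4, 6}; each is 2-regular, so G = C_4 ⊔ C_3. The orbit of 0 under Aut(G) is {0, 4, 6}, which does not contain 1, so G is not vertex-transitive.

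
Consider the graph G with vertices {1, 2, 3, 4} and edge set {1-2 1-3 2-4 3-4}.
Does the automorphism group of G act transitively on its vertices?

G is 2-regular and bipartite on 2^2 = 4 vertices with girth 4; it is the hypercube graph Q_2. The symmetry group of the 2-cube is the hyperoctahedral group B_2 = Z_2 ≀ S_2, of order 2^2·2! = 8. This group acts transitively on the 4 vertices.

Yes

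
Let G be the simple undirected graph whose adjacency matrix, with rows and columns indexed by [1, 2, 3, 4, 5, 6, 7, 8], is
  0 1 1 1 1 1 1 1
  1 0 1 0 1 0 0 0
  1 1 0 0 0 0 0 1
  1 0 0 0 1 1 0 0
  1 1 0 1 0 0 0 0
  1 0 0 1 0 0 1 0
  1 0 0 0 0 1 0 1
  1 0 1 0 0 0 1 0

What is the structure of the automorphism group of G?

Vertex 1 is the unique vertex of degree 7; the remaining 7 vertices each have degree 3 and induce a cycle, so G is the wheel on 8 vertices with hub 1. With the hub fixed, the remaining symmetry is that of the rim cycle C_7, giving the dihedral group D_7.

D_7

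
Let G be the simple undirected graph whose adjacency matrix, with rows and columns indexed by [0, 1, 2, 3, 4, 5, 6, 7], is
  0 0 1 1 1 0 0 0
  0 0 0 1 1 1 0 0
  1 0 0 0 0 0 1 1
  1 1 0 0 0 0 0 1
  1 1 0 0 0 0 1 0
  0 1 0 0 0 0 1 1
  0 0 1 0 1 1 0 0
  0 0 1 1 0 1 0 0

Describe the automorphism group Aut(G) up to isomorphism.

the hyperoctahedral group B_3

G is 3-regular and bipartite on 2^3 = 8 vertices with girth 4; it is the hypercube graph Q_3. The symmetry group of the 3-cube is the hyperoctahedral group B_3 = Z_2 ≀ S_3, of order 2^3·3! = 48.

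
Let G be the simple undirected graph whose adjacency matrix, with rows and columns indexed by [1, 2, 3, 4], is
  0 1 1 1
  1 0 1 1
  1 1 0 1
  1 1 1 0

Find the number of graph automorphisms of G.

Every vertex has degree 3, so G is the complete graph K_4. Every bijection on the vertex set is an automorphism of K_4; hence Aut(K_4) ≅ S_4, order 24.

24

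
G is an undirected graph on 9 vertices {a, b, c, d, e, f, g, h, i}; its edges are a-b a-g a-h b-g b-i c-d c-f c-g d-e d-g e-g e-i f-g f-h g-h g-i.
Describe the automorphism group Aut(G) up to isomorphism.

Vertex g is the unique vertex of degree 8; the remaining 8 vertices each have degree 3 and induce a cycle, so G is the wheel on 9 vertices with hub g. Every automorphism fixes the hub and acts on the rim 8-cycle, so Aut(G) ≅ Aut(C_8) = D_8 of order 16.

the dihedral group of order 16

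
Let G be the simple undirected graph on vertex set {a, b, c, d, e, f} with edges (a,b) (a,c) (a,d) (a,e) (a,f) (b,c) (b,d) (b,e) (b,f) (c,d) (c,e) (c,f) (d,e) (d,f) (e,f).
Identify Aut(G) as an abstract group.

the symmetric group on 6 letters

Every vertex has degree 5, so G is the complete graph K_6. Every bijection on the vertex set is an automorphism of K_6; hence Aut(K_6) ≅ S_6, order 720.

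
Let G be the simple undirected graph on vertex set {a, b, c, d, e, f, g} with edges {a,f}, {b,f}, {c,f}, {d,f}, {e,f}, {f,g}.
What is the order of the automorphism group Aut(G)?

Vertex f has degree 6 and every other vertex has degree 1, so G is the star K_{1,6} with centre f. Any automorphism fixes the centre and permutes the 6 leaves freely, so Aut(G) ≅ S_6 of order 6! = 720.

720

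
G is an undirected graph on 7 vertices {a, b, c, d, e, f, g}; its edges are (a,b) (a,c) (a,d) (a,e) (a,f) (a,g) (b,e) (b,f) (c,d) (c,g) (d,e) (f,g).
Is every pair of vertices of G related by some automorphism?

No

Vertex a is the only vertex of degree 6, so every automorphism fixes it; G is not vertex-transitive.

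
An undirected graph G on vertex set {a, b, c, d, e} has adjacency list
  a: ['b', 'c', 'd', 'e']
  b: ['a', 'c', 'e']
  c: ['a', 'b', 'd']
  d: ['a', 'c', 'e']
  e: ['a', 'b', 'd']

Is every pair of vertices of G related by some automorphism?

No

Vertex a is the only vertex of degree 4, so every automorphism fixes it; G is not vertex-transitive.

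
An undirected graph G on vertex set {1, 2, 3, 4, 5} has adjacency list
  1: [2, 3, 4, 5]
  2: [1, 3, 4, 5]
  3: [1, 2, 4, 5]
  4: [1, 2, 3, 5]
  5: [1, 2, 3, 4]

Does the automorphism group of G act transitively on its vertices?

Every vertex has degree 4, so G is the complete graph K_5. Every bijection on the vertex set is an automorphism of K_5; hence Aut(K_5) ≅ S_5, order 120. This group acts transitively on the 5 vertices.

Yes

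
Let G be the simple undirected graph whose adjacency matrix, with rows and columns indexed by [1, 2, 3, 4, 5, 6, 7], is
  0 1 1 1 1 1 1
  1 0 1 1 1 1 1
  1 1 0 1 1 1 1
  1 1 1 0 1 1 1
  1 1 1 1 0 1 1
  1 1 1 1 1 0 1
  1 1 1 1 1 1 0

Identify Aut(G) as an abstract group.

S_7

All 7 vertices are pairwise adjacent: G = K_7. Any permutation of the 7 vertices preserves K_7, so Aut(K_7) = S_7 of order 7! = 5040.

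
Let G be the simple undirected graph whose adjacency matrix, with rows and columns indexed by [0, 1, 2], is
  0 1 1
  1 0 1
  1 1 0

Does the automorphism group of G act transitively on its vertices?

All 3 vertices are pairwise adjacent: G = K_3. Every bijection on the vertex set is an automorphism of K_3; hence Aut(K_3) ≅ S_3, order 6. Under this action every vertex can be carried to every other, so G is vertex-transitive.

Yes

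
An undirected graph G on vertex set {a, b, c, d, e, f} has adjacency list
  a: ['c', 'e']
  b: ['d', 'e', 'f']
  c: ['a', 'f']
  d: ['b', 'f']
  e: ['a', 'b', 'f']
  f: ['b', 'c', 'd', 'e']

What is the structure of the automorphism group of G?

The degree sequence is [2, 3, 2, 2, 3, 4]. Checking the degree-preserving permutations of the vertex set shows that none except the identity preserves every edge, so Aut(G) is trivial.

1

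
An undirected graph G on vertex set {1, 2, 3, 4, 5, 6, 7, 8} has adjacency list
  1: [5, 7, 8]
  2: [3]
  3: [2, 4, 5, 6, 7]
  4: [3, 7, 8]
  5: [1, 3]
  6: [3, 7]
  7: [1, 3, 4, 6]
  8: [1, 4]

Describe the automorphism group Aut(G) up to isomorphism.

1

Degrees alone do not determine every vertex (e.g. 1 and 4 both have degree 3), but their neighbour-degree multisets differ: N(1) has degrees [2, 2, 4] while N(4) has degrees [2, 4, 5]. Repeating this refinement separates all vertices, so the only automorphism is the identity.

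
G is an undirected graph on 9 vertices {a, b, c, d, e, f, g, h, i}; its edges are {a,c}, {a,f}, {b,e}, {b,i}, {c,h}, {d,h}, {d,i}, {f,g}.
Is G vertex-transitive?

Automorphisms preserve degree, but G has vertices of degree 1 and vertices of degree 2; no automorphism maps one to the other, so G is not vertex-transitive.

No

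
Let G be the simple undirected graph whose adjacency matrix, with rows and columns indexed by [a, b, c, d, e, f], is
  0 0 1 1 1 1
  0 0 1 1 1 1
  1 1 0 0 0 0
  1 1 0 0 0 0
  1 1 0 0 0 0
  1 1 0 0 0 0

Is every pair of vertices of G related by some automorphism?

Automorphisms preserve degree, but G has vertices of degree 2 and vertices of degree 4; no automorphism maps one to the other, so G is not vertex-transitive.

No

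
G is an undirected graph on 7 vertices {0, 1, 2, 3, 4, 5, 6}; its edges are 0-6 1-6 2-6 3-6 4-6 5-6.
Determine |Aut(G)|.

Vertex 6 has degree 6 and every other vertex has degree 1, so G is the star K_{1,6} with centre 6. Any automorphism fixes the centre and permutes the 6 leaves freely, so Aut(G) ≅ S_6 of order 6! = 720.

720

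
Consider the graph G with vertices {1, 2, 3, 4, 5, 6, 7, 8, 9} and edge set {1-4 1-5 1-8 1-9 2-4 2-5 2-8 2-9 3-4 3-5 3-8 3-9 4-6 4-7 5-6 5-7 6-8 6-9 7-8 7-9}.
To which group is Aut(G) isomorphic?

S_5 × S_4

The vertices split by degree into {4, 5, 8, 9} (degree 5) and {1, 2, 3, 6, 7} (degree 4); every edge runs between the two parts, so G is the complete bipartite graph K_{4,5}. The parts have unequal sizes, so no automorphism swaps them; each part is permuted independently, giving S_5 × S_4 of order 5!·4! = 2880.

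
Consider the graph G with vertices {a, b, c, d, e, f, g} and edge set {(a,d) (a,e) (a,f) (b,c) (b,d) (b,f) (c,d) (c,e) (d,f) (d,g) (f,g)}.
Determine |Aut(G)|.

1

Degrees alone do not determine every vertex (e.g. a and b both have degree 3), but their neighbour-degree multisets differ: N(a) has degrees [2, 4, 5] while N(b) has degrees [3, 4, 5]. Repeating this refinement separates all vertices, so the only automorphism is the identity.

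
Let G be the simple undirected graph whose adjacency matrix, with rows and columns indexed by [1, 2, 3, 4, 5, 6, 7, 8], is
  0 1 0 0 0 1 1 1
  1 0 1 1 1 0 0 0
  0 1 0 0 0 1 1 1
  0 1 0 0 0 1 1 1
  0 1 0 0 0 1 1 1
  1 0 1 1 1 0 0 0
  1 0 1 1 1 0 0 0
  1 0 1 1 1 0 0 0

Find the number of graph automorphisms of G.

G is 4-regular and bipartite with parts {1, 3, 4, 5} and {2, 6, 7, 8} (each part is independent and every cross-pair is an edge), so G = K_{4,4}. Aut(K_{4,4}) is the wreath product S_4 ≀ Z_2: permute within each part, then optionally swap the parts; |Aut| = 2·(4!)² = 1152.

1152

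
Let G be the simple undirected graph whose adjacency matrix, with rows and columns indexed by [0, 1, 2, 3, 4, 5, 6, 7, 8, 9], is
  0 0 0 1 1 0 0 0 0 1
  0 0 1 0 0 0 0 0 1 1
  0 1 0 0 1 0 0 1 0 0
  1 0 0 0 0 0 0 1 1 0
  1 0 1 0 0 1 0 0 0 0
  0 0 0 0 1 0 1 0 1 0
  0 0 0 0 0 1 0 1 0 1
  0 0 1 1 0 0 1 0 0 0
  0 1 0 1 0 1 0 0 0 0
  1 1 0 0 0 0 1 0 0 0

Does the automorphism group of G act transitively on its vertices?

Yes

G is 3-regular on 10 vertices with no triangles and no 4-cycles (girth 5): this is the Petersen graph. It is a classical fact that the Petersen graph has automorphism group S_5 (order 120), arising from its description as the Kneser graph K(5,2). Under this action every vertex can be carried to every other, so G is vertex-transitive.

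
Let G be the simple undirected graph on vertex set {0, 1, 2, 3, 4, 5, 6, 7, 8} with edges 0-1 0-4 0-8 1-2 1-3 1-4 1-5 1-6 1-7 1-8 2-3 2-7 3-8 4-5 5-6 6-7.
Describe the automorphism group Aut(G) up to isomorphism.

Vertex 1 is the unique vertex of degree 8; the remaining 8 vertices each have degree 3 and induce a cycle, so G is the wheel on 9 vertices with hub 1. With the hub fixed, the remaining symmetry is that of the rim cycle C_8, giving the dihedral group D_8.

the dihedral group of order 16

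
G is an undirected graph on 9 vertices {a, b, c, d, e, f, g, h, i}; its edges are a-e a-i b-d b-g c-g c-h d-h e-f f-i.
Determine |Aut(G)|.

G has two connected components, {b, c, d, g, h} and {a, e, f, i}; each is 2-regular, so G = C_5 ⊔ C_4. No automorphism exchanges components of different sizes, hence Aut(G) is the direct product D_5 × D_4, order 80.

80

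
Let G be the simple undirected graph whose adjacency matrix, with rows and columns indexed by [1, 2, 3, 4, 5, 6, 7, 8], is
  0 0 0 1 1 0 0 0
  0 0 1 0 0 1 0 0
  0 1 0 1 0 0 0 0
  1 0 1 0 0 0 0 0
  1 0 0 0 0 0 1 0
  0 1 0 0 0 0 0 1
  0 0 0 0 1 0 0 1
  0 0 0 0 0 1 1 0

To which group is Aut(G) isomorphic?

the dihedral group of order 16

G is 2-regular and connected on 8 vertices, i.e. the cycle C_8. The automorphisms of the 8-cycle are exactly the symmetries of a regular 8-gon: the dihedral group D_8, |D_8| = 16.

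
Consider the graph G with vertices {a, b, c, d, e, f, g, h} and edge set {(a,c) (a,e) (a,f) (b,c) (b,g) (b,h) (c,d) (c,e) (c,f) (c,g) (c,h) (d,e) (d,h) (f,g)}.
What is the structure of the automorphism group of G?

the dihedral group of order 14

Vertex c is the unique vertex of degree 7; the remaining 7 vertices each have degree 3 and induce a cycle, so G is the wheel on 8 vertices with hub c. Every automorphism fixes the hub and acts on the rim 7-cycle, so Aut(G) ≅ Aut(C_7) = D_7 of order 14.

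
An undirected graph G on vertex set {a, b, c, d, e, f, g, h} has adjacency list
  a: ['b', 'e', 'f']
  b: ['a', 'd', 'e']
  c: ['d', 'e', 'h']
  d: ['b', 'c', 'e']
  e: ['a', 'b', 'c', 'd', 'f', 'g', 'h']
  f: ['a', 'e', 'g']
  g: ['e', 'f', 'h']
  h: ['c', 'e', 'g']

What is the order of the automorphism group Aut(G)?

Vertex e is the unique vertex of degree 7; the remaining 7 vertices each have degree 3 and induce a cycle, so G is the wheel on 8 vertices with hub e. With the hub fixed, the remaining symmetry is that of the rim cycle C_7, giving the dihedral group D_7.

14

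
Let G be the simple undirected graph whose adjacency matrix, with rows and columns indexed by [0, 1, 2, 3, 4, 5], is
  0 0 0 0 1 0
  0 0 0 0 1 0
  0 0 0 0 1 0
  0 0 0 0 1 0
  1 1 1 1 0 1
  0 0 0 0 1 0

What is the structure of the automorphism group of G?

the symmetric group on 5 letters

Vertex 4 has degree 5 and every other vertex has degree 1, so G is the star K_{1,5} with centre 4. Any automorphism fixes the centre and permutes the 5 leaves freely, so Aut(G) ≅ S_5 of order 5! = 120.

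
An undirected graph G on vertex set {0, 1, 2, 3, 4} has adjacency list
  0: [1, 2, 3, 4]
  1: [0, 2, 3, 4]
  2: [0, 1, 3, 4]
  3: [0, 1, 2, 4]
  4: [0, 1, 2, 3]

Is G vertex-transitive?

Every vertex has degree 4, so G is the complete graph K_5. Every bijection on the vertex set is an automorphism of K_5; hence Aut(K_5) ≅ S_5, order 120. This group acts transitively on the 5 vertices.

Yes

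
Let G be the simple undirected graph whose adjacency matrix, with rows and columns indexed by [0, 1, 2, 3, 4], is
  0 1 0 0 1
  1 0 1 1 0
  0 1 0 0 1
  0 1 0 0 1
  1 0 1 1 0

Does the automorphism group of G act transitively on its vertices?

Automorphisms preserve degree, but G has vertices of degree 2 and vertices of degree 3; no automorphism maps one to the other, so G is not vertex-transitive.

No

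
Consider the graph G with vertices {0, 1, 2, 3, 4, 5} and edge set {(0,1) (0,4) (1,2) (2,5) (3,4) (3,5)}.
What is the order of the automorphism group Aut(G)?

12

G is 2-regular and connected on 6 vertices, i.e. the cycle C_6. C_6 has 6 rotations and 6 reflections, so Aut(C_6) ≅ D_6 of order 12.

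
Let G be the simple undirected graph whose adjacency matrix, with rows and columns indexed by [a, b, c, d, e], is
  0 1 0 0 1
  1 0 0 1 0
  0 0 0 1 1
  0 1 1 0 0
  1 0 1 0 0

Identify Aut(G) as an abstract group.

Every vertex has degree 2 and the graph is connected, so G is the 5-cycle C_5. C_5 has 5 rotations and 5 reflections, so Aut(C_5) ≅ D_5 of order 10.

the dihedral group of order 10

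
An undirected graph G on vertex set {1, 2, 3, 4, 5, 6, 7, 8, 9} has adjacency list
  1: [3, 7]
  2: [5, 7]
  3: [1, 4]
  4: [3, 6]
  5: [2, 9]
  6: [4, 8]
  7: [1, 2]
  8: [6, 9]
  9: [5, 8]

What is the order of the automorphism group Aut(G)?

18

Every vertex has degree 2 and the graph is connected, so G is the 9-cycle C_9. The automorphisms of the 9-cycle are exactly the symmetries of a regular 9-gon: the dihedral group D_9, |D_9| = 18.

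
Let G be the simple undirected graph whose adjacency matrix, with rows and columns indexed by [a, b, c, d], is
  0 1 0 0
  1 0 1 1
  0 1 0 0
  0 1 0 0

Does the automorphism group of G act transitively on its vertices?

No

Vertex b is the only vertex of degree 3, so every automorphism fixes it; G is not vertex-transitive.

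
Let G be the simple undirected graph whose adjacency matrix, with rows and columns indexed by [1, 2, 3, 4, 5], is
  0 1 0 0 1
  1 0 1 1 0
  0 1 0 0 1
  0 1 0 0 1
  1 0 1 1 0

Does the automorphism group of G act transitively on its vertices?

Automorphisms preserve degree, but G has vertices of degree 2 and vertices of degree 3; no automorphism maps one to the other, so G is not vertex-transitive.

No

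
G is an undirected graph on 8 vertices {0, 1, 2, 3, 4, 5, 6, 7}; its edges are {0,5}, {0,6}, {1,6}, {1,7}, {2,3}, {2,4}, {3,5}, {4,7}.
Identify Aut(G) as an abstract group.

D_8

Every vertex has degree 2 and the graph is connected, so G is the 8-cycle C_8. The automorphisms of the 8-cycle are exactly the symmetries of a regular 8-gon: the dihedral group D_8, |D_8| = 16.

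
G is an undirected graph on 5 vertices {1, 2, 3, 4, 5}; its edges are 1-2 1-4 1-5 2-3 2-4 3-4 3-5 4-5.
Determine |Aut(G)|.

Vertex 4 is the unique vertex of degree 4; the remaining 4 vertices each have degree 3 and induce a cycle, so G is the wheel on 5 vertices with hub 4. Every automorphism fixes the hub and acts on the rim 4-cycle, so Aut(G) ≅ Aut(C_4) = D_4 of order 8.

8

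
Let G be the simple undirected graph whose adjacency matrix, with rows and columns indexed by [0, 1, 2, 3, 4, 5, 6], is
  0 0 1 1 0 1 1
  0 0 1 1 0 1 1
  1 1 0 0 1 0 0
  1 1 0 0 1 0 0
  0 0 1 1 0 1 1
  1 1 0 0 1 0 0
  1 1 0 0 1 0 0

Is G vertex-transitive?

Automorphisms preserve degree, but G has vertices of degree 3 and vertices of degree 4; no automorphism maps one to the other, so G is not vertex-transitive.

No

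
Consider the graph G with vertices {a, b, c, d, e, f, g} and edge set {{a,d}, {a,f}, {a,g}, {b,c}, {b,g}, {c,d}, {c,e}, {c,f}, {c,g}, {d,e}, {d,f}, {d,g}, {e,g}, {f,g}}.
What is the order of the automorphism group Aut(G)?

Degrees alone do not determine every vertex (e.g. a and e both have degree 3), but their neighbour-degree multisets differ: N(a) has degrees [4, 5, 6] while N(e) has degrees [5, 5, 6]. Repeating this refinement separates all vertices, so the only automorphism is the identity.

1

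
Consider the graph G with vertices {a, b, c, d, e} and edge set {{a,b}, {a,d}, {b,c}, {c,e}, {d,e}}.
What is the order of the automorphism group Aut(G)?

G is 2-regular and connected on 5 vertices, i.e. the cycle C_5. C_5 has 5 rotations and 5 reflections, so Aut(C_5) ≅ D_5 of order 10.

10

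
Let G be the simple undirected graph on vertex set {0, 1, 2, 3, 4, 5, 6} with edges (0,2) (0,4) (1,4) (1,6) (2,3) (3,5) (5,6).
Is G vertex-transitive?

Yes

G is 2-regular and connected on 7 vertices, i.e. the cycle C_7. C_7 has 7 rotations and 7 reflections, so Aut(C_7) ≅ D_7 of order 14. This group acts transitively on the 7 vertices.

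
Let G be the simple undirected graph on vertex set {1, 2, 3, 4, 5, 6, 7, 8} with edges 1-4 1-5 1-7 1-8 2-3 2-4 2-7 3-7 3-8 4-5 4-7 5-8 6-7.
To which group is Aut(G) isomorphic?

The degree sequence is [4, 3, 3, 4, 3, 1, 5, 3]. Checking the degree-preserving permutations of the vertex set shows that none except the identity preserves every edge, so Aut(G) is trivial.

{e}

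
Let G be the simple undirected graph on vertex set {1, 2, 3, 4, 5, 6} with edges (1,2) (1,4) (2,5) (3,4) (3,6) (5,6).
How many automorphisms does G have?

G is 2-regular and connected on 6 vertices, i.e. the cycle C_6. The automorphisms of the 6-cycle are exactly the symmetries of a regular 6-gon: the dihedral group D_6, |D_6| = 12.

12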